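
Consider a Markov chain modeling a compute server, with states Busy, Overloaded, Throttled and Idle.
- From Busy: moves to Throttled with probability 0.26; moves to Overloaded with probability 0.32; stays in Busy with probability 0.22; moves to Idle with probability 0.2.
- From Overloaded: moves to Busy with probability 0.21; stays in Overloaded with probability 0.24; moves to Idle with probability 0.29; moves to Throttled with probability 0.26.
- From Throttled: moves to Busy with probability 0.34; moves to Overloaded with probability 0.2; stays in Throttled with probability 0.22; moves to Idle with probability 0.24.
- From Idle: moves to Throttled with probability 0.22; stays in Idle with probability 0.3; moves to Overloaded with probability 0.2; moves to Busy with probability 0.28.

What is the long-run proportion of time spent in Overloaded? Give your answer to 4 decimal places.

0.2411

Let the stationary distribution be π with π = πP and π_1 + π_2 + π_3 + π_4 = 1.
π_1 = 0.22·π_1 + 0.21·π_2 + 0.34·π_3 + 0.28·π_4
π_2 = 0.32·π_1 + 0.24·π_2 + 0.2·π_3 + 0.2·π_4
π_3 = 0.26·π_1 + 0.26·π_2 + 0.22·π_3 + 0.22·π_4
Solving with the normalization constraint gives π = (0.2618, 0.2411, 0.2401, 0.2570).
So the stationary probability of Overloaded is 0.2411.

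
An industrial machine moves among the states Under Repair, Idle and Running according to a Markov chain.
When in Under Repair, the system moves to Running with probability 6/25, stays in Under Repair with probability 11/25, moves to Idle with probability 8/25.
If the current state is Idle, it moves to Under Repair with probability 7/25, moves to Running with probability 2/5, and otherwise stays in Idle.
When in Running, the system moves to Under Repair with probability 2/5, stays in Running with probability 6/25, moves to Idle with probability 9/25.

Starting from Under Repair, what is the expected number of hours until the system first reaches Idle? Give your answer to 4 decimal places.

3.0340

Let t(s) be the expected number of hours to first reach Idle from state s, with t(Idle) = 0. Conditioning on the first hour:
t(Under Repair) = 1 + 0.44·t(Under Repair) + 0.24·t(Running)
t(Running) = 1 + 0.4·t(Under Repair) + 0.24·t(Running)
Solving: t(Under Repair) = 3.0340, t(Running) = 2.9126.
Expected hours from Under Repair to Idle: 3.0340.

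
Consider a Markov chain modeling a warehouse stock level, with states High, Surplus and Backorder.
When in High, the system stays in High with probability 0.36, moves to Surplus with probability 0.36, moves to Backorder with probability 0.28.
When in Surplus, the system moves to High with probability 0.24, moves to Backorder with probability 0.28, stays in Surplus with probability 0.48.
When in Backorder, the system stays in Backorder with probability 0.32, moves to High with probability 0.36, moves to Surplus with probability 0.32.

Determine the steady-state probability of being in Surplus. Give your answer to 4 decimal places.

Let the stationary distribution be π with π = πP and π_1 + π_2 + π_3 = 1.
π_1 = 0.36·π_1 + 0.24·π_2 + 0.36·π_3
π_2 = 0.36·π_1 + 0.48·π_2 + 0.32·π_3
Solving with the normalization constraint gives π = (0.3125, 0.3958, 0.2917).
So the stationary probability of Surplus is 0.3958.

0.3958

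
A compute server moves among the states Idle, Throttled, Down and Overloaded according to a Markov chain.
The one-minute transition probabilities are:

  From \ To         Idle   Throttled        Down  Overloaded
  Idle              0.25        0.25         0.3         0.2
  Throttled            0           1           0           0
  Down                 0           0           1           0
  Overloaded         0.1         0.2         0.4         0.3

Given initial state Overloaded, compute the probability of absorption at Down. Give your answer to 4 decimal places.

0.6535

Let h(s) be the probability of absorption at Down starting from transient state s. Then h(Down) = 1 and h(Throttled) = 0. By first-step analysis:
h(Idle) = 0.25·h(Idle) + 0.25·0 + 0.3·1 + 0.2·h(Overloaded)
h(Overloaded) = 0.1·h(Idle) + 0.2·0 + 0.4·1 + 0.3·h(Overloaded)
Solving: h(Idle) = 0.5743, h(Overloaded) = 0.6535.
Starting from Overloaded, the probability is 0.6535.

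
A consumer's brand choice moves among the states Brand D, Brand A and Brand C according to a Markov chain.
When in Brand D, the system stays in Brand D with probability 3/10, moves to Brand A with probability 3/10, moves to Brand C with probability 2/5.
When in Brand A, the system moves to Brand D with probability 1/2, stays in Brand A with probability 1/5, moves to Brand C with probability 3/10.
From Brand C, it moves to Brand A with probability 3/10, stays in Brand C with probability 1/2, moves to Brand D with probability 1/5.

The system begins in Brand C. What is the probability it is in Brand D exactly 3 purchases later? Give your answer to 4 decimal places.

0.3120

Propagate the distribution vector 3 purchases from Brand C.
After 0 purchases: (0.0000, 0.0000, 1.0000)
After 1 purchase: (0.2000, 0.3000, 0.5000)
After 2 purchases: (0.3100, 0.2700, 0.4200)
After 3 purchases: (0.3120, 0.2730, 0.4150)
P(in Brand D after 3 purchases) = 0.3120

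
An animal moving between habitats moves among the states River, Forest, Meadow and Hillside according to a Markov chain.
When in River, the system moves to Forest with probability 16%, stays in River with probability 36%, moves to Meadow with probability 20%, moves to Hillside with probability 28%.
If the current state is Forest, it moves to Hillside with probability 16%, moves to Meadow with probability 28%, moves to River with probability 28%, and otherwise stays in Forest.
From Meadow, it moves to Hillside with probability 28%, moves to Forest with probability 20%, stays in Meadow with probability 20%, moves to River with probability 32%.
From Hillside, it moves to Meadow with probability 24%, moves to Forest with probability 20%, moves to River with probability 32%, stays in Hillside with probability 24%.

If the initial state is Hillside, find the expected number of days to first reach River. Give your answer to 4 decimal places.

Let t(s) be the expected number of days to first reach River from state s, with t(River) = 0. Conditioning on the first day:
t(Forest) = 1 + 0.28·t(Forest) + 0.28·t(Meadow) + 0.16·t(Hillside)
t(Meadow) = 1 + 0.2·t(Forest) + 0.2·t(Meadow) + 0.28·t(Hillside)
t(Hillside) = 1 + 0.2·t(Forest) + 0.24·t(Meadow) + 0.24·t(Hillside)
Solving: t(Forest) = 3.3520, t(Meadow) = 3.2123, t(Hillside) = 3.2123.
Expected days from Hillside to River: 3.2123.

3.2123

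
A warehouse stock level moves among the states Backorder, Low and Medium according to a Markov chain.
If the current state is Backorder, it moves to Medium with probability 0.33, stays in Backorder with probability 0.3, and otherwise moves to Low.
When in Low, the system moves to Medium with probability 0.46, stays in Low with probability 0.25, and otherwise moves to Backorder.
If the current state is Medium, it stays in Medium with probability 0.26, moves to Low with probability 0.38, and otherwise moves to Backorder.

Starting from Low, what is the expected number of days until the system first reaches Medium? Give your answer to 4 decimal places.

Let t(s) be the expected number of days to first reach Medium from state s, with t(Medium) = 0. Conditioning on the first day:
t(Backorder) = 1 + 0.3·t(Backorder) + 0.37·t(Low)
t(Low) = 1 + 0.29·t(Backorder) + 0.25·t(Low)
Solving: t(Backorder) = 2.6814, t(Low) = 2.3701.
Expected days from Low to Medium: 2.3701.

2.3701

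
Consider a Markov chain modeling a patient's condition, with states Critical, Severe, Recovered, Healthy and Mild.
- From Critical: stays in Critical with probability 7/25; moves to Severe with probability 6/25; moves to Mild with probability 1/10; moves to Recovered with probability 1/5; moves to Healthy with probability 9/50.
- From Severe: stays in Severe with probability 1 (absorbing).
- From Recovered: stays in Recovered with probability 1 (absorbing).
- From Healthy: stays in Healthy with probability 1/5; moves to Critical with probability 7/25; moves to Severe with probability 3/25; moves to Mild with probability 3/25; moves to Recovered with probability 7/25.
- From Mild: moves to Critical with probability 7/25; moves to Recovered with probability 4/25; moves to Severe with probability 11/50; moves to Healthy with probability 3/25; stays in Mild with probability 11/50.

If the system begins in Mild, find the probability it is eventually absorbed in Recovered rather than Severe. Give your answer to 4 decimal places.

Let h(s) be the probability of absorption at Recovered starting from transient state s. Then h(Recovered) = 1 and h(Severe) = 0. By first-step analysis:
h(Critical) = 0.28·h(Critical) + 0.24·0 + 0.2·1 + 0.18·h(Healthy) + 0.1·h(Mild)
h(Healthy) = 0.28·h(Critical) + 0.12·0 + 0.28·1 + 0.2·h(Healthy) + 0.12·h(Mild)
h(Mild) = 0.28·h(Critical) + 0.22·0 + 0.16·1 + 0.12·h(Healthy) + 0.22·h(Mild)
Solving: h(Critical) = 0.4917, h(Healthy) = 0.5930, h(Mild) = 0.4729.
Starting from Mild, the probability is 0.4729.

0.4729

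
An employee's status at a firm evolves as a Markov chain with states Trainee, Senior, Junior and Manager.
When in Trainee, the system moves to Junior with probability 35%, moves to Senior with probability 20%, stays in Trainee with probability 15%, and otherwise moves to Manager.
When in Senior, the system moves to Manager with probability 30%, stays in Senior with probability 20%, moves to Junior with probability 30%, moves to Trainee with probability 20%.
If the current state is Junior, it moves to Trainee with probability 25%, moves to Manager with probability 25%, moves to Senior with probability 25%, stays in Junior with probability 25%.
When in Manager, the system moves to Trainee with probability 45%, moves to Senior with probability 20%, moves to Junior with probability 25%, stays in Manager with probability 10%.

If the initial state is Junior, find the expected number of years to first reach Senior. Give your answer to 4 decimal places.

4.4425

Let t(s) be the expected number of years to first reach Senior from state s, with t(Senior) = 0. Conditioning on the first year:
t(Trainee) = 1 + 0.15·t(Trainee) + 0.35·t(Junior) + 0.3·t(Manager)
t(Junior) = 1 + 0.25·t(Trainee) + 0.25·t(Junior) + 0.25·t(Manager)
t(Manager) = 1 + 0.45·t(Trainee) + 0.25·t(Junior) + 0.1·t(Manager)
Solving: t(Trainee) = 4.6549, t(Junior) = 4.4425, t(Manager) = 4.6726.
Expected years from Junior to Senior: 4.4425.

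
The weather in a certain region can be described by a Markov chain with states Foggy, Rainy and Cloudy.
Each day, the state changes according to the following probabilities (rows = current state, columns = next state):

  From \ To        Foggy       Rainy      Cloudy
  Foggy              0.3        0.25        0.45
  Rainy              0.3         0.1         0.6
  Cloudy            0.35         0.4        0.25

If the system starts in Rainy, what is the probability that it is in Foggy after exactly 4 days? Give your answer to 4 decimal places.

0.3215

Propagate the distribution vector 4 days from Rainy.
After 0 days: (0.0000, 1.0000, 0.0000)
After 1 day: (0.3000, 0.1000, 0.6000)
After 2 days: (0.3300, 0.3250, 0.3450)
After 3 days: (0.3173, 0.2530, 0.4298)
After 4 days: (0.3215, 0.2765, 0.4020)
P(in Foggy after 4 days) = 0.3215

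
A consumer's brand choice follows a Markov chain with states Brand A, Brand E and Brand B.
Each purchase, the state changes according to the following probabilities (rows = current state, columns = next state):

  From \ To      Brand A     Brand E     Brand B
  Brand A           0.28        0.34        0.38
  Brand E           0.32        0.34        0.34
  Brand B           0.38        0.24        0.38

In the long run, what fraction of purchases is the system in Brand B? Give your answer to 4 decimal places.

Let the stationary distribution be π with π = πP and π_1 + π_2 + π_3 = 1.
π_1 = 0.28·π_1 + 0.32·π_2 + 0.38·π_3
π_2 = 0.34·π_1 + 0.34·π_2 + 0.24·π_3
Solving with the normalization constraint gives π = (0.3289, 0.3032, 0.3679).
So the stationary probability of Brand B is 0.3679.

0.3679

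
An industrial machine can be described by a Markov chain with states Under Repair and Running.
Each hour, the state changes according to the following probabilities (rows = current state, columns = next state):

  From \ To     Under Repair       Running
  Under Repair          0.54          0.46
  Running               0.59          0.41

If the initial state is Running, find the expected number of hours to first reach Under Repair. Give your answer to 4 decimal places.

1.6949

Let t(s) be the expected number of hours to first reach Under Repair from state s, with t(Under Repair) = 0. Conditioning on the first hour:
t(Running) = 1 + 0.41·t(Running)
Solving: t(Running) = 1.6949.
Expected hours from Running to Under Repair: 1.6949.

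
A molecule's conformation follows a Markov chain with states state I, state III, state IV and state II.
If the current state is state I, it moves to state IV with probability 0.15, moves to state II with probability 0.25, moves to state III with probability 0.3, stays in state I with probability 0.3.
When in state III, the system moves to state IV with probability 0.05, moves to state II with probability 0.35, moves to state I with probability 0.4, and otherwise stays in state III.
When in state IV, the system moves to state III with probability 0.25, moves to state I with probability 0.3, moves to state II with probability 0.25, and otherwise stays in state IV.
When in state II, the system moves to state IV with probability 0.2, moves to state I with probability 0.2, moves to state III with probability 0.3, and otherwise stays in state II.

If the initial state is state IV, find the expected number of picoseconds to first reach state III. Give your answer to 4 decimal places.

3.6122

Let t(s) be the expected number of picoseconds to first reach state III from state s, with t(state III) = 0. Conditioning on the first picosecond:
t(state I) = 1 + 0.3·t(state I) + 0.15·t(state IV) + 0.25·t(state II)
t(state IV) = 1 + 0.3·t(state I) + 0.2·t(state IV) + 0.25·t(state II)
t(state II) = 1 + 0.2·t(state I) + 0.2·t(state IV) + 0.3·t(state II)
Solving: t(state I) = 3.4316, t(state IV) = 3.6122, t(state II) = 3.4411.
Expected picoseconds from state IV to state III: 3.6122.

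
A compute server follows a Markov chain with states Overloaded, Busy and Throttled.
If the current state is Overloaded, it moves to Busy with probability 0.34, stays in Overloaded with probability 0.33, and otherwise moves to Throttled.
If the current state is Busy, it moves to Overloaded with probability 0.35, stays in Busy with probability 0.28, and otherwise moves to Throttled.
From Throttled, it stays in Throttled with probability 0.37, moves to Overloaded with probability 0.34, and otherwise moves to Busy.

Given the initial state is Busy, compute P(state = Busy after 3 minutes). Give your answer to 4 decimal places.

0.3039

Propagate the distribution vector 3 minutes from Busy.
After 0 minutes: (0.0000, 1.0000, 0.0000)
After 1 minute: (0.3500, 0.2800, 0.3700)
After 2 minutes: (0.3393, 0.3047, 0.3560)
After 3 minutes: (0.3397, 0.3039, 0.3564)
P(in Busy after 3 minutes) = 0.3039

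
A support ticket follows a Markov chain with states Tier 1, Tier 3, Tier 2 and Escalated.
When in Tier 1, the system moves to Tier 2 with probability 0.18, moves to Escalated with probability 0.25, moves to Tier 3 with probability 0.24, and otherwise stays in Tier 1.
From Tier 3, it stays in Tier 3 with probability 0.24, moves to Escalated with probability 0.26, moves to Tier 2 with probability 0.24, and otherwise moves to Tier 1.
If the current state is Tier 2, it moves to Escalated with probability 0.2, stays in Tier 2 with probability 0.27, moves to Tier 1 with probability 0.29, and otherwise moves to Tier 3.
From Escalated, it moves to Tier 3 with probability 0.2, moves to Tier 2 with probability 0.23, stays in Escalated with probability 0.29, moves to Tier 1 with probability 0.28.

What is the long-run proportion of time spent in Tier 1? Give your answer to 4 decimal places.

0.2923

Let the stationary distribution be π with π = πP and π_1 + π_2 + π_3 + π_4 = 1.
π_1 = 0.33·π_1 + 0.26·π_2 + 0.29·π_3 + 0.28·π_4
π_2 = 0.24·π_1 + 0.24·π_2 + 0.24·π_3 + 0.2·π_4
π_3 = 0.18·π_1 + 0.24·π_2 + 0.27·π_3 + 0.23·π_4
Solving with the normalization constraint gives π = (0.2923, 0.2300, 0.2268, 0.2510).
So the stationary probability of Tier 1 is 0.2923.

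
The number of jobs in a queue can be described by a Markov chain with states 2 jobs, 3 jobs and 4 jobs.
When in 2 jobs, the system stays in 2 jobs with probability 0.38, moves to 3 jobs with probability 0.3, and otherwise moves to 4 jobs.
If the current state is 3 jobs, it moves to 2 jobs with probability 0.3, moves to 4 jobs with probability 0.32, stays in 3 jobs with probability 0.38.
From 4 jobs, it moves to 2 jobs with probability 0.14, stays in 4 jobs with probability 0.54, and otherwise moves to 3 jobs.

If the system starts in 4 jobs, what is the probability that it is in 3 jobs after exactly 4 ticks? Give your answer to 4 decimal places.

0.3352

Propagate the distribution vector 4 ticks from 4 jobs.
After 0 ticks: (0.0000, 0.0000, 1.0000)
After 1 tick: (0.1400, 0.3200, 0.5400)
After 2 ticks: (0.2248, 0.3364, 0.4388)
After 3 ticks: (0.2478, 0.3357, 0.4165)
After 4 ticks: (0.2532, 0.3352, 0.4116)
P(in 3 jobs after 4 ticks) = 0.3352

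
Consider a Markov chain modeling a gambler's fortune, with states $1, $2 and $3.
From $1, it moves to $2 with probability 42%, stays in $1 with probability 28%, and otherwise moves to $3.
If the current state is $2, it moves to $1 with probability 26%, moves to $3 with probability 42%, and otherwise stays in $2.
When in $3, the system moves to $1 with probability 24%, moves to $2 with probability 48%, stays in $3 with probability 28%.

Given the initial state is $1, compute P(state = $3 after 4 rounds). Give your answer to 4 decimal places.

Propagate the distribution vector 4 rounds from $1.
After 0 rounds: (1.0000, 0.0000, 0.0000)
After 1 round: (0.2800, 0.4200, 0.3000)
After 2 rounds: (0.2596, 0.3960, 0.3444)
After 3 rounds: (0.2583, 0.4011, 0.3406)
After 4 rounds: (0.2584, 0.4003, 0.3413)
P(in $3 after 4 rounds) = 0.3413

0.3413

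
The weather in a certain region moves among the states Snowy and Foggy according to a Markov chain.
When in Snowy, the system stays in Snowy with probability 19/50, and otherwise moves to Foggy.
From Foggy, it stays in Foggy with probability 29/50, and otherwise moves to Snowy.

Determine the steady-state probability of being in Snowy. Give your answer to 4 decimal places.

Let the stationary distribution be π with π = πP and π_1 + π_2 = 1.
π_1 = 0.38·π_1 + 0.42·π_2
Solving with the normalization constraint gives π = (0.4038, 0.5962).
So the stationary probability of Snowy is 0.4038.

0.4038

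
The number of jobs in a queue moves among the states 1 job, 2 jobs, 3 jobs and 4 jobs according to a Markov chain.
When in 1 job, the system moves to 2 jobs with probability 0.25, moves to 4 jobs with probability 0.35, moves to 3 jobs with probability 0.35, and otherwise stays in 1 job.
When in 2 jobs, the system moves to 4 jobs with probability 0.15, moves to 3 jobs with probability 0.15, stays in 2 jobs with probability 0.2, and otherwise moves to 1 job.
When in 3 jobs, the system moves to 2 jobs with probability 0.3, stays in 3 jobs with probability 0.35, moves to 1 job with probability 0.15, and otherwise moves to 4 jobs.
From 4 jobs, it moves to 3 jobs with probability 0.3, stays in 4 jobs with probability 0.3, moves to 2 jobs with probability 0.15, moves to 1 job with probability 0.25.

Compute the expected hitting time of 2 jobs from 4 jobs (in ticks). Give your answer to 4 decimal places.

4.6100

Let t(s) be the expected number of ticks to first reach 2 jobs from state s, with t(2 jobs) = 0. Conditioning on the first tick:
t(1 job) = 1 + 0.05·t(1 job) + 0.35·t(3 jobs) + 0.35·t(4 jobs)
t(3 jobs) = 1 + 0.15·t(1 job) + 0.35·t(3 jobs) + 0.2·t(4 jobs)
t(4 jobs) = 1 + 0.25·t(1 job) + 0.3·t(3 jobs) + 0.3·t(4 jobs)
Solving: t(1 job) = 4.1973, t(3 jobs) = 3.9255, t(4 jobs) = 4.6100.
Expected ticks from 4 jobs to 2 jobs: 4.6100.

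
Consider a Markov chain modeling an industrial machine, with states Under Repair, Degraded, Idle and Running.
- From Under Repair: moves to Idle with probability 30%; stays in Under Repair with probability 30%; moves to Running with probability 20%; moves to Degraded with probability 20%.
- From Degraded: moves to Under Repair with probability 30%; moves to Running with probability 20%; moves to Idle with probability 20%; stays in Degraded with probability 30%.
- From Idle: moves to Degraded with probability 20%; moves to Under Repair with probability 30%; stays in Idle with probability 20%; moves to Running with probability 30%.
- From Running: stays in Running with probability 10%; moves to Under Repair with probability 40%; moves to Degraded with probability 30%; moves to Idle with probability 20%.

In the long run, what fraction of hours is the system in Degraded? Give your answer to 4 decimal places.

0.2448

Let the stationary distribution be π with π = πP and π_1 + π_2 + π_3 + π_4 = 1.
π_1 = 0.3·π_1 + 0.3·π_2 + 0.3·π_3 + 0.4·π_4
π_2 = 0.2·π_1 + 0.3·π_2 + 0.2·π_3 + 0.3·π_4
π_3 = 0.3·π_1 + 0.2·π_2 + 0.2·π_3 + 0.2·π_4
Solving with the normalization constraint gives π = (0.3203, 0.2448, 0.2320, 0.2029).
So the stationary probability of Degraded is 0.2448.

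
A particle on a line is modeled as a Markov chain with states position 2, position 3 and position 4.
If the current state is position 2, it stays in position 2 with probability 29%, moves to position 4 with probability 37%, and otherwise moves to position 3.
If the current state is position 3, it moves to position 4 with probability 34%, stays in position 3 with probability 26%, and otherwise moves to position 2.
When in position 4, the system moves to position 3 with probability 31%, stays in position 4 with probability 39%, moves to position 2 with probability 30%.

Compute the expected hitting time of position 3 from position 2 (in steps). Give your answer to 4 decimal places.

3.0425

Let t(s) be the expected number of steps to first reach position 3 from state s, with t(position 3) = 0. Conditioning on the first step:
t(position 2) = 1 + 0.29·t(position 2) + 0.37·t(position 4)
t(position 4) = 1 + 0.3·t(position 2) + 0.39·t(position 4)
Solving: t(position 2) = 3.0425, t(position 4) = 3.1357.
Expected steps from position 2 to position 3: 3.0425.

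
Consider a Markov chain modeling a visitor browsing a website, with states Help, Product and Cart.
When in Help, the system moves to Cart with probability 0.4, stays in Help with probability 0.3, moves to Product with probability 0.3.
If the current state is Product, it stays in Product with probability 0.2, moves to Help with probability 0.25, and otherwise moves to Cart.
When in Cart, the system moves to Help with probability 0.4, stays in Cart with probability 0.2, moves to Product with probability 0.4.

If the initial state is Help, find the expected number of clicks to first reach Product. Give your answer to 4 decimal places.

3.0000

Let t(s) be the expected number of clicks to first reach Product from state s, with t(Product) = 0. Conditioning on the first click:
t(Help) = 1 + 0.3·t(Help) + 0.4·t(Cart)
t(Cart) = 1 + 0.4·t(Help) + 0.2·t(Cart)
Solving: t(Help) = 3.0000, t(Cart) = 2.7500.
Expected clicks from Help to Product: 3.0000.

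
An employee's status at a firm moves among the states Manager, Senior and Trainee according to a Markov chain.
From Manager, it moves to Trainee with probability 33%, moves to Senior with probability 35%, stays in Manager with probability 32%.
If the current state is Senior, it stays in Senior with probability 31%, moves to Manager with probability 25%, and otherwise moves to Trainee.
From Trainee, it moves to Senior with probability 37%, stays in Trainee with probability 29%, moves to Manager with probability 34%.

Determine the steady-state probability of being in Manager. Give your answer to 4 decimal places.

0.3030

Let the stationary distribution be π with π = πP and π_1 + π_2 + π_3 = 1.
π_1 = 0.32·π_1 + 0.25·π_2 + 0.34·π_3
π_2 = 0.35·π_1 + 0.31·π_2 + 0.37·π_3
Solving with the normalization constraint gives π = (0.3030, 0.3433, 0.3536).
So the stationary probability of Manager is 0.3030.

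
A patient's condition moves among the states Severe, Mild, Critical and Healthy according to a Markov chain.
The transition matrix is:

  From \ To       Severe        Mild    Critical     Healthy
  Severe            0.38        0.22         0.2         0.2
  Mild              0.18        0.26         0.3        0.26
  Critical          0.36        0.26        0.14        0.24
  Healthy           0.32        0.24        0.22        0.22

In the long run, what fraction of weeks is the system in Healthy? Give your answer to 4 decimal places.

Let the stationary distribution be π with π = πP and π_1 + π_2 + π_3 + π_4 = 1.
π_1 = 0.38·π_1 + 0.18·π_2 + 0.36·π_3 + 0.32·π_4
π_2 = 0.22·π_1 + 0.26·π_2 + 0.26·π_3 + 0.24·π_4
π_3 = 0.2·π_1 + 0.3·π_2 + 0.14·π_3 + 0.22·π_4
Solving with the normalization constraint gives π = (0.3134, 0.2429, 0.2159, 0.2278).
So the stationary probability of Healthy is 0.2278.

0.2278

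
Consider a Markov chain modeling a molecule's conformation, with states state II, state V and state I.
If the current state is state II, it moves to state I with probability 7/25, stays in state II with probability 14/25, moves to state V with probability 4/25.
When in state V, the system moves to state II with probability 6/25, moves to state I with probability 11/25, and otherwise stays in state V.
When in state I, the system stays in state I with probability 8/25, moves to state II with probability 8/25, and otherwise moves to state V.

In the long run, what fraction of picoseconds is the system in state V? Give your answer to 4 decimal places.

0.2707

Let the stationary distribution be π with π = πP and π_1 + π_2 + π_3 = 1.
π_1 = 0.56·π_1 + 0.24·π_2 + 0.32·π_3
π_2 = 0.16·π_1 + 0.32·π_2 + 0.36·π_3
Solving with the normalization constraint gives π = (0.3926, 0.2707, 0.3368).
So the stationary probability of state V is 0.2707.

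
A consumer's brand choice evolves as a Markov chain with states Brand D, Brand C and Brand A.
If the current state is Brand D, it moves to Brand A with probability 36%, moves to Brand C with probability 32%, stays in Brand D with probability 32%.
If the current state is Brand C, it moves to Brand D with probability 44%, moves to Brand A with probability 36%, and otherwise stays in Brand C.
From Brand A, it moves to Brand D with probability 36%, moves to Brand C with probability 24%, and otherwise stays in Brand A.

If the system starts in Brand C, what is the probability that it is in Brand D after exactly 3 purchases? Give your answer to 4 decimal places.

0.3670

Propagate the distribution vector 3 purchases from Brand C.
After 0 purchases: (0.0000, 1.0000, 0.0000)
After 1 purchase: (0.4400, 0.2000, 0.3600)
After 2 purchases: (0.3584, 0.2672, 0.3744)
After 3 purchases: (0.3670, 0.2580, 0.3750)
P(in Brand D after 3 purchases) = 0.3670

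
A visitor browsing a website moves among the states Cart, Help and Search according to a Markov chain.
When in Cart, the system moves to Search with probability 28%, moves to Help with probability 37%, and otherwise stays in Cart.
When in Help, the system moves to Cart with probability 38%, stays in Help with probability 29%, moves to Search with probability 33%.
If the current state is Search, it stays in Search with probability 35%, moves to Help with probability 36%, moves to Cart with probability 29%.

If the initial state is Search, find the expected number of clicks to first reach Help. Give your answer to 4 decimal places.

2.7542

Let t(s) be the expected number of clicks to first reach Help from state s, with t(Help) = 0. Conditioning on the first click:
t(Cart) = 1 + 0.35·t(Cart) + 0.28·t(Search)
t(Search) = 1 + 0.29·t(Cart) + 0.35·t(Search)
Solving: t(Cart) = 2.7249, t(Search) = 2.7542.
Expected clicks from Search to Help: 2.7542.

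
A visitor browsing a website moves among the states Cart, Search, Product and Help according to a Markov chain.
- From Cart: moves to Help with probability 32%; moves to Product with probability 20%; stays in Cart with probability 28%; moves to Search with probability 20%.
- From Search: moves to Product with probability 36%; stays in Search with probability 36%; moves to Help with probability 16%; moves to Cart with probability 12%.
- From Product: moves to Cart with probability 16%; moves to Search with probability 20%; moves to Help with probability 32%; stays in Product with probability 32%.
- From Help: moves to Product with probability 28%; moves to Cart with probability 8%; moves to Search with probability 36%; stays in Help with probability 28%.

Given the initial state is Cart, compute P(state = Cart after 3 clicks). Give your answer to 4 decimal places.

Propagate the distribution vector 3 clicks from Cart.
After 0 clicks: (1.0000, 0.0000, 0.0000, 0.0000)
After 1 click: (0.2800, 0.2000, 0.2000, 0.3200)
After 2 clicks: (0.1600, 0.2832, 0.2816, 0.2752)
After 3 clicks: (0.1459, 0.2893, 0.3011, 0.2637)
P(in Cart after 3 clicks) = 0.1459

0.1459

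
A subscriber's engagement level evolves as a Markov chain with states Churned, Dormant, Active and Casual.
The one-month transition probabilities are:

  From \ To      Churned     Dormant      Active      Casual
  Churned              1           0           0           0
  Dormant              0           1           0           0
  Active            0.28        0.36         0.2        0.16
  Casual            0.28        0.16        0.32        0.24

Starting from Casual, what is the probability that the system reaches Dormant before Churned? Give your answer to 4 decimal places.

0.4368

Let h(s) be the probability of absorption at Dormant starting from transient state s. Then h(Dormant) = 1 and h(Churned) = 0. By first-step analysis:
h(Active) = 0.28·0 + 0.36·1 + 0.2·h(Active) + 0.16·h(Casual)
h(Casual) = 0.28·0 + 0.16·1 + 0.32·h(Active) + 0.24·h(Casual)
Solving: h(Active) = 0.5374, h(Casual) = 0.4368.
Starting from Casual, the probability is 0.4368.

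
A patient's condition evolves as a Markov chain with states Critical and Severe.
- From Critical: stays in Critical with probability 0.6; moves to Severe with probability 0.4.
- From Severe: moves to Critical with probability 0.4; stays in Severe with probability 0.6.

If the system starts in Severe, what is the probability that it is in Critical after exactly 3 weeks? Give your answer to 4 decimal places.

Propagate the distribution vector 3 weeks from Severe.
After 0 weeks: (0.0000, 1.0000)
After 1 week: (0.4000, 0.6000)
After 2 weeks: (0.4800, 0.5200)
After 3 weeks: (0.4960, 0.5040)
P(in Critical after 3 weeks) = 0.4960

0.4960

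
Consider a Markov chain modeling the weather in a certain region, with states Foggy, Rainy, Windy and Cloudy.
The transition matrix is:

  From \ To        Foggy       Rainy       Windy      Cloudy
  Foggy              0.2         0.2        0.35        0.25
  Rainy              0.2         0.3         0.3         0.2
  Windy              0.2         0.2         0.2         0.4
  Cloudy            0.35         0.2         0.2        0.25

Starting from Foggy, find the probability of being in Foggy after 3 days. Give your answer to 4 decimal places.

Propagate the distribution vector 3 days from Foggy.
After 0 days: (1.0000, 0.0000, 0.0000, 0.0000)
After 1 day: (0.2000, 0.2000, 0.3500, 0.2500)
After 2 days: (0.2375, 0.2200, 0.2500, 0.2925)
After 3 days: (0.2439, 0.2220, 0.2576, 0.2765)
P(in Foggy after 3 days) = 0.2439

0.2439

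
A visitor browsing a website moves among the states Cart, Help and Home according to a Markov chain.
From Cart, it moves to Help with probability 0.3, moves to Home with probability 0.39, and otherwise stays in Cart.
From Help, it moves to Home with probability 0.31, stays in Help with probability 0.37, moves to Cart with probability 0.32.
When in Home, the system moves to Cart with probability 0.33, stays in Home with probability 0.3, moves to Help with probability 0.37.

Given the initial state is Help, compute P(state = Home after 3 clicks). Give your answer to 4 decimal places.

Propagate the distribution vector 3 clicks from Help.
After 0 clicks: (0.0000, 1.0000, 0.0000)
After 1 click: (0.3200, 0.3700, 0.3100)
After 2 clicks: (0.3199, 0.3476, 0.3325)
After 3 clicks: (0.3201, 0.3476, 0.3323)
P(in Home after 3 clicks) = 0.3323

0.3323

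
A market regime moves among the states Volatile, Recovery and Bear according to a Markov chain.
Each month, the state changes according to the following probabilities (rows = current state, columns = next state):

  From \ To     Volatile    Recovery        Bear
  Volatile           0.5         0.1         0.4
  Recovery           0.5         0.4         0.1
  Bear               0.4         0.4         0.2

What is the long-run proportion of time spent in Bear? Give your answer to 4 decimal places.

0.2688

Let the stationary distribution be π with π = πP and π_1 + π_2 + π_3 = 1.
π_1 = 0.5·π_1 + 0.5·π_2 + 0.4·π_3
π_2 = 0.1·π_1 + 0.4·π_2 + 0.4·π_3
Solving with the normalization constraint gives π = (0.4731, 0.2581, 0.2688).
So the stationary probability of Bear is 0.2688.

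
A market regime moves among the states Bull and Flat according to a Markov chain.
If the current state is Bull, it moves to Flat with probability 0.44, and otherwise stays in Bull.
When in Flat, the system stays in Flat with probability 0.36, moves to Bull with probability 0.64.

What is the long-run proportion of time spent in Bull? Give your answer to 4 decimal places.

Let the stationary distribution be π with π = πP and π_1 + π_2 = 1.
π_1 = 0.56·π_1 + 0.64·π_2
Solving with the normalization constraint gives π = (0.5926, 0.4074).
So the stationary probability of Bull is 0.5926.

0.5926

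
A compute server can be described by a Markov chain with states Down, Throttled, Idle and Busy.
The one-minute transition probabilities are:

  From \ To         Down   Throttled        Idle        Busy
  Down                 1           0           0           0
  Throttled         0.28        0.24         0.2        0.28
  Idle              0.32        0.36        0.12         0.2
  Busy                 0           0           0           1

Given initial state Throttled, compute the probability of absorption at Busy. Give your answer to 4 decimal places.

Let h(s) be the probability of absorption at Busy starting from transient state s. Then h(Busy) = 1 and h(Down) = 0. By first-step analysis:
h(Throttled) = 0.28·0 + 0.24·h(Throttled) + 0.2·h(Idle) + 0.28·1
h(Idle) = 0.32·0 + 0.36·h(Throttled) + 0.12·h(Idle) + 0.2·1
Solving: h(Throttled) = 0.4799, h(Idle) = 0.4236.
Starting from Throttled, the probability is 0.4799.

0.4799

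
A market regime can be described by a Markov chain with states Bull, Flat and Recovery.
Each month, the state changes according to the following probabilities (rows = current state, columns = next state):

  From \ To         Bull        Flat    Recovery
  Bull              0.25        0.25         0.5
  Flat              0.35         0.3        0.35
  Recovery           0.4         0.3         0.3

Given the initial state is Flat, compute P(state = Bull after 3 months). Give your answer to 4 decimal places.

Propagate the distribution vector 3 months from Flat.
After 0 months: (0.0000, 1.0000, 0.0000)
After 1 month: (0.3500, 0.3000, 0.3500)
After 2 months: (0.3325, 0.2825, 0.3850)
After 3 months: (0.3360, 0.2834, 0.3806)
P(in Bull after 3 months) = 0.3360

0.3360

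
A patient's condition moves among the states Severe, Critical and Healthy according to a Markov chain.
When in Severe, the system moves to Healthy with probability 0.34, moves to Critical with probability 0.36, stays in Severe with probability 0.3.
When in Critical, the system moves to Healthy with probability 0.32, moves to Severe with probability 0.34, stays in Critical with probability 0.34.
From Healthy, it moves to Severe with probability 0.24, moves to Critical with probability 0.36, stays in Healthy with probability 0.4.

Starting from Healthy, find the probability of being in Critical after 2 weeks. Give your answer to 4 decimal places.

0.3528

Sum over the intermediate state after 1 week:
P = P(Healthy→Severe)·P(Severe→Critical) + P(Healthy→Critical)·P(Critical→Critical) + P(Healthy→Healthy)·P(Healthy→Critical)
  = 0.24×0.36 + 0.36×0.34 + 0.4×0.36
  = 0.0864 + 0.1224 + 0.1440 = 0.3528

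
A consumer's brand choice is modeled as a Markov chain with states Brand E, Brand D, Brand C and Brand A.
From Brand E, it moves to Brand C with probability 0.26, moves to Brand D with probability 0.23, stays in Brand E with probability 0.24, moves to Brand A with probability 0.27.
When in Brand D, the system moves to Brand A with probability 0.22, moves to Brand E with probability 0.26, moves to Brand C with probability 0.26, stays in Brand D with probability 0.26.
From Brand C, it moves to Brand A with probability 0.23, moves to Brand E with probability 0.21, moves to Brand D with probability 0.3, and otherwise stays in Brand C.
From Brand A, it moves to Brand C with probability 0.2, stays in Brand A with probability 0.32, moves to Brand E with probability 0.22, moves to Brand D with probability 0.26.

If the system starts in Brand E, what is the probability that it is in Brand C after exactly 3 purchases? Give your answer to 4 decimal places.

Propagate the distribution vector 3 purchases from Brand E.
After 0 purchases: (1.0000, 0.0000, 0.0000, 0.0000)
After 1 purchase: (0.2400, 0.2300, 0.2600, 0.2700)
After 2 purchases: (0.2314, 0.2632, 0.2438, 0.2616)
After 3 purchases: (0.2327, 0.2628, 0.2443, 0.2602)
P(in Brand C after 3 purchases) = 0.2443

0.2443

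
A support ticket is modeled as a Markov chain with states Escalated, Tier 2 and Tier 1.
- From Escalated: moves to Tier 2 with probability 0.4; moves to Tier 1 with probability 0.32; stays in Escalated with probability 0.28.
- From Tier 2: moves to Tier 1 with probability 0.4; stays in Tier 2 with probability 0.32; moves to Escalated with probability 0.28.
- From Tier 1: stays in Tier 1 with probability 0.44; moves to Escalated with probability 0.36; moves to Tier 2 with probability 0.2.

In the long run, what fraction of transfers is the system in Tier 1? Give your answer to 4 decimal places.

Let the stationary distribution be π with π = πP and π_1 + π_2 + π_3 = 1.
π_1 = 0.28·π_1 + 0.28·π_2 + 0.36·π_3
π_2 = 0.4·π_1 + 0.32·π_2 + 0.2·π_3
Solving with the normalization constraint gives π = (0.3113, 0.2980, 0.3907).
So the stationary probability of Tier 1 is 0.3907.

0.3907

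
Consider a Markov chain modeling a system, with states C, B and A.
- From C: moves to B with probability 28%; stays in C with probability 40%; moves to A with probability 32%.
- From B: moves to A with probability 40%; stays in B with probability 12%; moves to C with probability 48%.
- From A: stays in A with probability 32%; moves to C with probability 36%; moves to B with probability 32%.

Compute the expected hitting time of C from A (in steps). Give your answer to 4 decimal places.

Let t(s) be the expected number of steps to first reach C from state s, with t(C) = 0. Conditioning on the first step:
t(B) = 1 + 0.12·t(B) + 0.4·t(A)
t(A) = 1 + 0.32·t(B) + 0.32·t(A)
Solving: t(B) = 2.2959, t(A) = 2.5510.
Expected steps from A to C: 2.5510.

2.5510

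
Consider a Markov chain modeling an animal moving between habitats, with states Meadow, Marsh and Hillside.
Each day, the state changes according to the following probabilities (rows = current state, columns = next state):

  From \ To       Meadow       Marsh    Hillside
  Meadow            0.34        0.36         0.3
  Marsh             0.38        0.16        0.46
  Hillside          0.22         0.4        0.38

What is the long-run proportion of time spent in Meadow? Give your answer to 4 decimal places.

Let the stationary distribution be π with π = πP and π_1 + π_2 + π_3 = 1.
π_1 = 0.34·π_1 + 0.38·π_2 + 0.22·π_3
π_2 = 0.36·π_1 + 0.16·π_2 + 0.4·π_3
Solving with the normalization constraint gives π = (0.3069, 0.3127, 0.3805).
So the stationary probability of Meadow is 0.3069.

0.3069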